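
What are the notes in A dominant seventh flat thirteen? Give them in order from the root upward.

A  C-sharp  E  G  F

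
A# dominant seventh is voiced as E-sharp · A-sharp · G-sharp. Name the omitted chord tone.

C-double-sharp

The full A# dominant seventh chord is A-sharp, C-double-sharp, E-sharp, G-sharp.
Comparing with the voicing, the major 3rd (3rd) — C-double-sharp — is absent.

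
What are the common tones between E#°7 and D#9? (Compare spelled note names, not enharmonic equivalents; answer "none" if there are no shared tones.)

E#°7: E# G# B D
D#9: D# F## A# C# E#
Common to both → E#.

E#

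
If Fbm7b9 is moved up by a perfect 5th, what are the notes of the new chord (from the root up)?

F♭ up a perfect 5th → C♭. New chord: C♭ minor seventh flat nine.
- root: C♭
- minor 3rd: E𝄫
- perfect 5th: G♭
- minor 7th: B𝄫
- minor 9th: D𝄫

C♭ – E𝄫 – G♭ – B𝄫 – D𝄫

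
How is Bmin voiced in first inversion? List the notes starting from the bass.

Bmin = B–D–F#; first inversion → third (D) lowest.

D  F#  B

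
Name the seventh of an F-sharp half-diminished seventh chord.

Root of F-sharp half-diminished seventh = F-sharp. The 7th is a minor 7th: F-sharp up a minor 7th → E.

E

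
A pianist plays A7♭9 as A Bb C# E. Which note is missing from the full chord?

G

A7♭9 = A, C#, E, G, Bb. The voicing lacks the 7th (minor 7th), G.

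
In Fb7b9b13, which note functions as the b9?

G𝄫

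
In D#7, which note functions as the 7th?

C#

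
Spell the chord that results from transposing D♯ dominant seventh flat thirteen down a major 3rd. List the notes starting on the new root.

B, D#, F#, A, G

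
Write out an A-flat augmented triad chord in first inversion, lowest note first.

A-flat augmented triad = Ab–C–E; first inversion → third (C) lowest.

C, E, Ab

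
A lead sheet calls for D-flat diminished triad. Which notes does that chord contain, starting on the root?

D-flat diminished triad: diminished triad on Db.
Db — root
Fb — minor 3rd
Abb — diminished 5th

Db Fb Abb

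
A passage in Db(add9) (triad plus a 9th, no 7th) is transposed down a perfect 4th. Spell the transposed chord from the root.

A perfect 4th down from Db is Ab, so the new chord is Ab added-ninth.
root → Ab
3rd (major 3rd) → C
5th (perfect 5th) → Eb
9th (major 9th) → Bb

Ab, C, Eb, Bb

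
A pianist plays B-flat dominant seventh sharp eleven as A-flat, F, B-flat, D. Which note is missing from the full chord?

The full B-flat dominant seventh sharp eleven chord is B-flat, D, F, A-flat, E.
Comparing with the voicing, the augmented 11th (11th) — E — is absent.

E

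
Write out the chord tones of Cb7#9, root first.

Cb Eb Gb Bbb D

Cb7#9: dominant seventh sharp nine on Cb.
Cb — root
Eb — major 3rd
Gb — perfect 5th
Bbb — minor 7th
D — augmented 9th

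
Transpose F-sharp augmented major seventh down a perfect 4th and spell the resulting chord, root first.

A perfect 4th down from F# is C#, so the new chord is C# augmented major seventh.
- root: C#
- major 3rd: E#
- augmented 5th: G##
- major 7th: B#

C#, E#, G##, B#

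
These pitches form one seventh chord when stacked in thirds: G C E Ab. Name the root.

Arranged so that each adjacent pair is a third by letter name: Ab – C – E – G.
The bottom of that stack, Ab, is the root (this is Ab augmented major seventh).

Ab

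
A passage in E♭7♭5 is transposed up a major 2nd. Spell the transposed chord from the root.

A major 2nd up from Eb is F, so the new chord is F dominant seventh flat five.
Root: F
Major 3rd (3rd): A
Diminished 5th (5th): Cb
Minor 7th (7th): Eb

F, A, Cb, Eb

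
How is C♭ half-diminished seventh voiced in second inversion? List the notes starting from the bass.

G-double-flat – B-double-flat – C-flat – E-double-flat

In root position, C♭ half-diminished seventh is C-flat–E-double-flat–G-double-flat–B-double-flat.
Second inversion puts the fifth (G-double-flat) in the bass.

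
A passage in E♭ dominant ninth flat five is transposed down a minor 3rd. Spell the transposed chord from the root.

C, E, Gb, Bb, D

Transposed root: Eb → C (minor 3rd down). So we spell C dominant ninth flat five:
Root: C
Major 3rd (3rd): E
Diminished 5th (5th): Gb
Minor 7th (7th): Bb
Major 9th (9th): D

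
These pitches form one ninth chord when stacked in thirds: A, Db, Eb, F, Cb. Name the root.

Arranged so that each adjacent pair is a third by letter name: Db – F – A – Cb – Eb.
The bottom of that stack, Db, is the root (this is Db dominant ninth sharp five).

Db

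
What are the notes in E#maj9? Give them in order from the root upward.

Root E#, quality major ninth:
Root: E#
Major 3rd (3rd): G##
Perfect 5th (5th): B#
Major 7th (7th): D##
Major 9th (9th): F##

E# – G## – B# – D## – F##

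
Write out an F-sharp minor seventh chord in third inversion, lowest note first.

In root position, F-sharp minor seventh is F-sharp–A–C-sharp–E.
Third inversion puts the seventh (E) in the bass.

E F-sharp A C-sharp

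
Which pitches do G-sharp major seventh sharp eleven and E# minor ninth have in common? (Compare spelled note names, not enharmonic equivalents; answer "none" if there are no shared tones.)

G-sharp major seventh sharp eleven: G-sharp B-sharp D-sharp F-double-sharp C-double-sharp
E# minor ninth: E-sharp G-sharp B-sharp D-sharp F-double-sharp
Common to both → G-sharp, B-sharp, D-sharp, F-double-sharp.

G-sharp  B-sharp  D-sharp  F-double-sharp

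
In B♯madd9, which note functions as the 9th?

C##

B♯madd9 is built on B#; its 9th is a major 9th above the root.
A second above B uses the letter C, and the major 9th above B# is C##.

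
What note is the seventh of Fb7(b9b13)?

Fb7(b9b13) is built on F♭; its 7th is a minor 7th above the root.
A seventh above F uses the letter E, and the minor 7th above F♭ is E𝄫.

E𝄫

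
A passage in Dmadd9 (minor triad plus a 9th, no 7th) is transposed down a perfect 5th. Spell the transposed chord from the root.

G  Bb  D  A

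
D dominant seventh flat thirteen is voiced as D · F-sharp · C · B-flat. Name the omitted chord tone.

A

D dominant seventh flat thirteen = D, F-sharp, A, C, B-flat. The voicing lacks the 5th (perfect 5th), A.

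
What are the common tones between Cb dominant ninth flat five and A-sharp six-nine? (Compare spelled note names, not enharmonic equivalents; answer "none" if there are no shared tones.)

none

Cb dominant ninth flat five = C-flat, E-flat, G-double-flat, B-double-flat, D-flat.
A-sharp six-nine = A-sharp, C-double-sharp, E-sharp, F-double-sharp, B-sharp.
Shared: none.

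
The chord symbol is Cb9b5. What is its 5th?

Root of Cb9b5 = Cb. The 5th is a diminished 5th: Cb up a diminished 5th → Gbb.

Gbb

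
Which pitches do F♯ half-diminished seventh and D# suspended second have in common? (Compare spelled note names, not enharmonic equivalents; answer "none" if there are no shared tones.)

none

F♯ half-diminished seventh = F-sharp, A, C, E.
D# suspended second = D-sharp, E-sharp, A-sharp.
Shared: none.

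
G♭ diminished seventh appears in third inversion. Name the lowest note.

G♭ diminished seventh = Gb–Bbb–Dbb–Fbb. Third inversion → seventh in the bass = Fbb.

Fbb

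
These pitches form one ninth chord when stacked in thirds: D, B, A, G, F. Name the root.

G

Stacking in thirds gives G – B – D – F – A, so G is the root — G dominant ninth.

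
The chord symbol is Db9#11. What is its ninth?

Root of Db9#11 = Db. The 9th is a major 9th: Db up a major 9th → Eb.

Eb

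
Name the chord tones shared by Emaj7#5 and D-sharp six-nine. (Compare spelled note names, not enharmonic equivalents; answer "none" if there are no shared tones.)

Emaj7#5: E G# B# D#
D-sharp six-nine: D# F## A# B# E#
Common to both → B#, D#.

B#, D#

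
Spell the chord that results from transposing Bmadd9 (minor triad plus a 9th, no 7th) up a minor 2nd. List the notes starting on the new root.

Transposed root: B → C (minor 2nd up). So we spell C minor added-ninth:
Root: C
Minor 3rd (3rd): Eb
Perfect 5th (5th): G
Major 9th (9th): D

C, Eb, G, D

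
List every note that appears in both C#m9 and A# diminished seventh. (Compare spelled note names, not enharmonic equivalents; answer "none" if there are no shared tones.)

C#m9 = C#, E, G#, B, D#.
A# diminished seventh = A#, C#, E, G.
Shared: C#, E.

C# – E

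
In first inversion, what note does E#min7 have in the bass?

E#min7 = E#–G#–B#–D#. First inversion → third in the bass = G#.

G#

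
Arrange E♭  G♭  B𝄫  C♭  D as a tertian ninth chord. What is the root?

C♭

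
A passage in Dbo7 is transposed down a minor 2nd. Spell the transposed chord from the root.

Db down a minor 2nd → C. New chord: C diminished seventh.
C — root
Eb — minor 3rd
Gb — diminished 5th
Bbb — diminished 7th

C – Eb – Gb – Bbb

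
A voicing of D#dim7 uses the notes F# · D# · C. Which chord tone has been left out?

D#dim7 = D#, F#, A, C. The voicing lacks the 5th (diminished 5th), A.

A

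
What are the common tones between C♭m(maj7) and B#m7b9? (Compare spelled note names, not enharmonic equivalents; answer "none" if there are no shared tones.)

C♭m(maj7) = Cb, Ebb, Gb, Bb.
B#m7b9 = B#, D#, F##, A#, C#.
Shared: none.

none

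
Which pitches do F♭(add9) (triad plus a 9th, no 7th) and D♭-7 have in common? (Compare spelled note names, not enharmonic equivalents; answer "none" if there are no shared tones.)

F♭(add9): Fb Ab Cb Gb
D♭-7: Db Fb Ab Cb
Common to both → Fb, Ab, Cb.

Fb, Ab, Cb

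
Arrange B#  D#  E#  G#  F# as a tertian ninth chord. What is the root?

Stacking in thirds gives E# – G# – B# – D# – F#, so E# is the root — E# minor seventh flat nine.

E#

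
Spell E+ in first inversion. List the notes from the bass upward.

G# – B# – E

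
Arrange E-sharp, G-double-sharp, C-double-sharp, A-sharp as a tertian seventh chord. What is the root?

A-sharp

Stacking in thirds gives A-sharp – C-double-sharp – E-sharp – G-double-sharp, so A-sharp is the root — A-sharp major seventh.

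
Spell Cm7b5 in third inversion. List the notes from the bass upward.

Bb, C, Eb, Gb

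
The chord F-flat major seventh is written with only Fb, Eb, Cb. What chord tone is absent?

Ab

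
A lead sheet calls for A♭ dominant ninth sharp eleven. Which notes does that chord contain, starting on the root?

A♭ dominant ninth sharp eleven: dominant ninth sharp eleven on A-flat.
- root: A-flat
- major 3rd: C
- perfect 5th: E-flat
- minor 7th: G-flat
- major 9th: B-flat
- augmented 11th: D

A-flat, C, E-flat, G-flat, B-flat, D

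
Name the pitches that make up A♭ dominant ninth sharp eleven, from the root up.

A-flat – C – E-flat – G-flat – B-flat – D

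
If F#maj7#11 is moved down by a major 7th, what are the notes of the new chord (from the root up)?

G B D F♯ C♯

A major 7th down from F♯ is G, so the new chord is G major seventh sharp eleven.
root → G
3rd (major 3rd) → B
5th (perfect 5th) → D
7th (major 7th) → F♯
11th (augmented 11th) → C♯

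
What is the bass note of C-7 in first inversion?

Eb

C-7 = C–Eb–G–Bb. First inversion → third in the bass = Eb.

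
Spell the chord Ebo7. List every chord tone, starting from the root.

Eb, Gb, Bbb, Dbb

Ebo7 is a diminished seventh built on Eb.
Eb — root
Gb — minor 3rd
Bbb — diminished 5th
Dbb — diminished 7th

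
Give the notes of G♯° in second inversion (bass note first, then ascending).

D  G#  B

G♯° = G#–B–D; second inversion → fifth (D) lowest.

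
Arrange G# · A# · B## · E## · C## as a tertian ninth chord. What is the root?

Arranged so that each adjacent pair is a third by letter name: A# – C## – E## – G# – B##.
The bottom of that stack, A#, is the root (this is A# dominant seventh sharp nine sharp five).

A#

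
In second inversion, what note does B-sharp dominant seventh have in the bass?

F-double-sharp

B-sharp dominant seventh in root position is B-sharp–D-double-sharp–F-double-sharp–A-sharp.
Second inversion places the fifth in the bass, which is F-double-sharp.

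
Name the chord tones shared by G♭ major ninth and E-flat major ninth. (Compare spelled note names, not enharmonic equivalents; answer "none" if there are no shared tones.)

Bb, F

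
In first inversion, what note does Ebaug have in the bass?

G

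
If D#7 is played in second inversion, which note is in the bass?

A#

D#7 in root position is D#–F##–A#–C#.
Second inversion places the fifth in the bass, which is A#.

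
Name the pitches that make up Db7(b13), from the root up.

Db  F  Ab  Cb  Bbb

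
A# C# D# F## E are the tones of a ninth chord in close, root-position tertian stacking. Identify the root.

D#

Stacking in thirds gives D# – F## – A# – C# – E, so D# is the root — D# dominant seventh flat nine.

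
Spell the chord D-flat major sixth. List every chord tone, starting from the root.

Root D♭, quality major sixth:
D♭ — root
F — major 3rd
A♭ — perfect 5th
B♭ — major 6th

D♭ F A♭ B♭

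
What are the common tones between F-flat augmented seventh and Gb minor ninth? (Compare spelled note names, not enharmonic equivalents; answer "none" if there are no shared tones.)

F-flat, A-flat

F-flat augmented seventh: F-flat A-flat C E-double-flat
Gb minor ninth: G-flat B-double-flat D-flat F-flat A-flat
Common to both → F-flat, A-flat.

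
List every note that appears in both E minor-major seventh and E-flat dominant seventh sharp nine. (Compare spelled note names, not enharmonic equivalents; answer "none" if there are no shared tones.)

G

E minor-major seventh: E G B D-sharp
E-flat dominant seventh sharp nine: E-flat G B-flat D-flat F-sharp
Common to both → G.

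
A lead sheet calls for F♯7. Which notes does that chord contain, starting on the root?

F#  A#  C#  E

F♯7: dominant seventh on F#.
root → F#
3rd (major 3rd) → A#
5th (perfect 5th) → C#
7th (minor 7th) → E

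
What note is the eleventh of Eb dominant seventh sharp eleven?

A

Eb dominant seventh sharp eleven is built on E-flat; its 11th is an augmented 11th above the root.
A fourth above E uses the letter A, and the augmented 11th above E-flat is A.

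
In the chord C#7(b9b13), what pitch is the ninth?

D

Root of C#7(b9b13) = C♯. The 9th is a minor 9th: C♯ up a minor 9th → D.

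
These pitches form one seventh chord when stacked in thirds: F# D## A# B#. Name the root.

Arranged so that each adjacent pair is a third by letter name: B# – D## – F# – A#.
The bottom of that stack, B#, is the root (this is B# dominant seventh flat five).

B#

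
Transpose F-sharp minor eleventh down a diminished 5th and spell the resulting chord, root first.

Transposed root: F# → B# (diminished 5th down). So we spell B# minor eleventh:
Root: B#
Minor 3rd (3rd): D#
Perfect 5th (5th): F##
Minor 7th (7th): A#
Major 9th (9th): C##
Perfect 11th (11th): E#

B# D# F## A# C## E#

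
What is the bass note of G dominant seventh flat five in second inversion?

D♭

G dominant seventh flat five in root position is G–B–D♭–F.
Second inversion places the fifth in the bass, which is D♭.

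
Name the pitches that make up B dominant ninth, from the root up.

B, D-sharp, F-sharp, A, C-sharp

B dominant ninth: dominant ninth on B.
B — root
D-sharp — major 3rd
F-sharp — perfect 5th
A — minor 7th
C-sharp — major 9th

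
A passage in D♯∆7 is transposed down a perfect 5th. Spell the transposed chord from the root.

A perfect 5th down from D# is G#, so the new chord is G# major seventh.
Root: G#
Major 3rd (3rd): B#
Perfect 5th (5th): D#
Major 7th (7th): F##

G#, B#, D#, F##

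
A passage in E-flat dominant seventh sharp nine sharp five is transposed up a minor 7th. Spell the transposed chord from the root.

A minor 7th up from Eb is Db, so the new chord is Db dominant seventh sharp nine sharp five.
Db — root
F — major 3rd
A — augmented 5th
Cb — minor 7th
E — augmented 9th

Db, F, A, Cb, E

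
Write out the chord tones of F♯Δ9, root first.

F#, A#, C#, E#, G#

F♯Δ9 is a major ninth built on F#.
root → F#
3rd (major 3rd) → A#
5th (perfect 5th) → C#
7th (major 7th) → E#
9th (major 9th) → G#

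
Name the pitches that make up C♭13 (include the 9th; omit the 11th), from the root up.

C♭13: dominant thirteenth on Cb.
Cb — root
Eb — major 3rd
Gb — perfect 5th
Bbb — minor 7th
Db — major 9th
Ab — major 13th

Cb Eb Gb Bbb Db Ab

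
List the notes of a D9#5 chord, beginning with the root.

D F♯ A♯ C E

D9#5 is a dominant ninth sharp five built on D.
root → D
3rd (major 3rd) → F♯
5th (augmented 5th) → A♯
7th (minor 7th) → C
9th (major 9th) → E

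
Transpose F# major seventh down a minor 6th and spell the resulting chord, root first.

A# – C## – E# – G##

Transposed root: F# → A# (minor 6th down). So we spell A# major seventh:
root → A#
3rd (major 3rd) → C##
5th (perfect 5th) → E#
7th (major 7th) → G##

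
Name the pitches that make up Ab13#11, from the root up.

Ab13#11: dominant thirteenth sharp eleven on Ab.
Ab — root
C — major 3rd
Eb — perfect 5th
Gb — minor 7th
Bb — major 9th
D — augmented 11th
F — major 13th

Ab – C – Eb – Gb – Bb – D – F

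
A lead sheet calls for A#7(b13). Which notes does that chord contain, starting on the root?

A♯  C𝄪  E♯  G♯  F♯

A#7(b13) is a dominant seventh flat thirteen built on A♯.
- root: A♯
- major 3rd: C𝄪
- perfect 5th: E♯
- minor 7th: G♯
- minor 13th: F♯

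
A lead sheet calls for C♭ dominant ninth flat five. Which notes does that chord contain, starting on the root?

Root Cb, quality dominant ninth flat five:
Cb — root
Eb — major 3rd
Gbb — diminished 5th
Bbb — minor 7th
Db — major 9th

Cb  Eb  Gbb  Bbb  Db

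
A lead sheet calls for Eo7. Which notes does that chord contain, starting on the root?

Eo7 is a diminished seventh built on E.
root → E
3rd (minor 3rd) → G
5th (diminished 5th) → B♭
7th (diminished 7th) → D♭

E  G  B♭  D♭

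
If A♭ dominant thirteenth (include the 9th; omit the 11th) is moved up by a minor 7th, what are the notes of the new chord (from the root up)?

G-flat  B-flat  D-flat  F-flat  A-flat  E-flat

Transposed root: A-flat → G-flat (minor 7th up). So we spell G-flat dominant thirteenth:
root → G-flat
3rd (major 3rd) → B-flat
5th (perfect 5th) → D-flat
7th (minor 7th) → F-flat
9th (major 9th) → A-flat
13th (major 13th) → E-flat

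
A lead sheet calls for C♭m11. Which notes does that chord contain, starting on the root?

Cb – Ebb – Gb – Bbb – Db – Fb

Root Cb, quality minor eleventh:
Cb — root
Ebb — minor 3rd
Gb — perfect 5th
Bbb — minor 7th
Db — major 9th
Fb — perfect 11th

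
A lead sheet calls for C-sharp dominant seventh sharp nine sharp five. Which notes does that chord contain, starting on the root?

C-sharp – E-sharp – G-double-sharp – B – D-double-sharp

C-sharp dominant seventh sharp nine sharp five: dominant seventh sharp nine sharp five on C-sharp.
- root: C-sharp
- major 3rd: E-sharp
- augmented 5th: G-double-sharp
- minor 7th: B
- augmented 9th: D-double-sharp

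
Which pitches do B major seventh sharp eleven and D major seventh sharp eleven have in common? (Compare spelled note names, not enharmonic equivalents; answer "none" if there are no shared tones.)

B major seventh sharp eleven = B, D-sharp, F-sharp, A-sharp, E-sharp.
D major seventh sharp eleven = D, F-sharp, A, C-sharp, G-sharp.
Shared: F-sharp.

F-sharp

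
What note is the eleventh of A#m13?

D♯

Root of A#m13 = A♯. The 11th is a perfect 11th: A♯ up a perfect 11th → D♯.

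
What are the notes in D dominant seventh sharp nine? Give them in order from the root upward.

D dominant seventh sharp nine: dominant seventh sharp nine on D.
Root: D
Major 3rd (3rd): F#
Perfect 5th (5th): A
Minor 7th (7th): C
Augmented 9th (9th): E#

D – F# – A – C – E#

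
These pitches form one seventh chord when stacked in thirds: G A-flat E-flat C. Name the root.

Arranged so that each adjacent pair is a third by letter name: A-flat – C – E-flat – G.
The bottom of that stack, A-flat, is the root (this is A-flat major seventh).

A-flat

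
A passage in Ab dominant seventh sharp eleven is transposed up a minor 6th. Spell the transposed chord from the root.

Transposed root: A-flat → F-flat (minor 6th up). So we spell F-flat dominant seventh sharp eleven:
root → F-flat
3rd (major 3rd) → A-flat
5th (perfect 5th) → C-flat
7th (minor 7th) → E-double-flat
11th (augmented 11th) → B-flat

F-flat, A-flat, C-flat, E-double-flat, B-flat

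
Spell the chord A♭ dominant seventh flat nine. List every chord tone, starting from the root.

Ab  C  Eb  Gb  Bbb

A♭ dominant seventh flat nine is a dominant seventh flat nine built on Ab.
- root: Ab
- major 3rd: C
- perfect 5th: Eb
- minor 7th: Gb
- minor 9th: Bbb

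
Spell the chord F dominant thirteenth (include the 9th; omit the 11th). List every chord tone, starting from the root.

Root F, quality dominant thirteenth:
root → F
3rd (major 3rd) → A
5th (perfect 5th) → C
7th (minor 7th) → E-flat
9th (major 9th) → G
13th (major 13th) → D

F, A, C, E-flat, G, D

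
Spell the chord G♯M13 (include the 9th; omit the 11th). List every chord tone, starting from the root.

Root G#, quality major thirteenth:
Root: G#
Major 3rd (3rd): B#
Perfect 5th (5th): D#
Major 7th (7th): F##
Major 9th (9th): A#
Major 13th (13th): E#

G#, B#, D#, F##, A#, E#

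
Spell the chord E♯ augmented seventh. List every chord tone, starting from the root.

E#  G##  B##  D#

Root E#, quality augmented seventh:
root → E#
3rd (major 3rd) → G##
5th (augmented 5th) → B##
7th (minor 7th) → D#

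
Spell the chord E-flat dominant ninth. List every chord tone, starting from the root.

E-flat dominant ninth is a dominant ninth built on Eb.
Root: Eb
Major 3rd (3rd): G
Perfect 5th (5th): Bb
Minor 7th (7th): Db
Major 9th (9th): F

Eb – G – Bb – Db – F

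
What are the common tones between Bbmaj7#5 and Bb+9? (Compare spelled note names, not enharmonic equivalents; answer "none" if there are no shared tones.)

Bbmaj7#5 = Bb, D, F#, A.
Bb+9 = Bb, D, F#, Ab, C.
Shared: Bb, D, F#.

Bb, D, F#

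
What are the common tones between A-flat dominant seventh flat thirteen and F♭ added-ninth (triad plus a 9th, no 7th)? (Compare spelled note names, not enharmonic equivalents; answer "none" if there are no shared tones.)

A-flat  G-flat  F-flat

A-flat dominant seventh flat thirteen: A-flat C E-flat G-flat F-flat
F♭ added-ninth: F-flat A-flat C-flat G-flat
Common to both → A-flat, G-flat, F-flat.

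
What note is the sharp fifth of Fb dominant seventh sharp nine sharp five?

C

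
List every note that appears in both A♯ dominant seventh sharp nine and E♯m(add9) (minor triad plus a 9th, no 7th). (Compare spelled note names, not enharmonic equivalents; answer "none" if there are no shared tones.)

A♯ dominant seventh sharp nine: A# C## E# G# B##
E♯m(add9): E# G# B# F##
Common to both → E#, G#.

E#, G#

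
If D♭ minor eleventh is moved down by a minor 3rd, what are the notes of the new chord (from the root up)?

B-flat D-flat F A-flat C E-flat

A minor 3rd down from D-flat is B-flat, so the new chord is B-flat minor eleventh.
Root: B-flat
Minor 3rd (3rd): D-flat
Perfect 5th (5th): F
Minor 7th (7th): A-flat
Major 9th (9th): C
Perfect 11th (11th): E-flat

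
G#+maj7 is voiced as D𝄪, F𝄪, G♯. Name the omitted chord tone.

B♯

G#+maj7 = G♯, B♯, D𝄪, F𝄪. The voicing lacks the 3rd (major 3rd), B♯.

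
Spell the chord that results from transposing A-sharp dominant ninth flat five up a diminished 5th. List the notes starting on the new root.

A diminished 5th up from A-sharp is E, so the new chord is E dominant ninth flat five.
Root: E
Major 3rd (3rd): G-sharp
Diminished 5th (5th): B-flat
Minor 7th (7th): D
Major 9th (9th): F-sharp

E, G-sharp, B-flat, D, F-sharp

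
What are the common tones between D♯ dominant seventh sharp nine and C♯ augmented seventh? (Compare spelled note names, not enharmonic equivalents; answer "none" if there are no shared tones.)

D♯ dominant seventh sharp nine = D-sharp, F-double-sharp, A-sharp, C-sharp, E-double-sharp.
C♯ augmented seventh = C-sharp, E-sharp, G-double-sharp, B.
Shared: C-sharp.

C-sharp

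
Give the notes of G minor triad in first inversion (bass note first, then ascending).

Bb, D, G

G minor triad = G–Bb–D; first inversion → third (Bb) lowest.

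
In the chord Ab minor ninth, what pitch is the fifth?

Root of Ab minor ninth = A-flat. The 5th is a perfect 5th: A-flat up a perfect 5th → E-flat.

E-flat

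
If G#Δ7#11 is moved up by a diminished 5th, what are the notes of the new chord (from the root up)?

D F# A C# G#

A diminished 5th up from G# is D, so the new chord is D major seventh sharp eleven.
root → D
3rd (major 3rd) → F#
5th (perfect 5th) → A
7th (major 7th) → C#
11th (augmented 11th) → G#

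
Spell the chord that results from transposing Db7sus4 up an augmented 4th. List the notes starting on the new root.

G – C – D – F

An augmented 4th up from D♭ is G, so the new chord is G dominant seventh suspended fourth.
root → G
4th (perfect 4th) → C
5th (perfect 5th) → D
7th (minor 7th) → F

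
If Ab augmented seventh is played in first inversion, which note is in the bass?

Ab augmented seventh in root position is Ab–C–E–Gb.
First inversion places the third in the bass, which is C.

C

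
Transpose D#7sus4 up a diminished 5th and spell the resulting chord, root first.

A diminished 5th up from D# is A, so the new chord is A dominant seventh suspended fourth.
- root: A
- perfect 4th: D
- perfect 5th: E
- minor 7th: G

A, D, E, G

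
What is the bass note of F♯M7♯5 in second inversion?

C##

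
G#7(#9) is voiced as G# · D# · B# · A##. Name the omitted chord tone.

F#

G#7(#9) = G#, B#, D#, F#, A##. The voicing lacks the 7th (minor 7th), F#.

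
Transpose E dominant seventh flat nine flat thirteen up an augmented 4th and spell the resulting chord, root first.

A#  C##  E#  G#  B  F#

An augmented 4th up from E is A#, so the new chord is A# dominant seventh flat nine flat thirteen.
Root: A#
Major 3rd (3rd): C##
Perfect 5th (5th): E#
Minor 7th (7th): G#
Minor 9th (9th): B
Minor 13th (13th): F#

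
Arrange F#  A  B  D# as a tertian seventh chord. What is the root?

B

Stacking in thirds gives B – D# – F# – A, so B is the root — B dominant seventh.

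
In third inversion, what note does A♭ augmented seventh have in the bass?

A♭ augmented seventh = A♭–C–E–G♭. Third inversion → seventh in the bass = G♭.

G♭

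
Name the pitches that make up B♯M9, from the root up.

Root B#, quality major ninth:
B# — root
D## — major 3rd
F## — perfect 5th
A## — major 7th
C## — major 9th

B#, D##, F##, A##, C##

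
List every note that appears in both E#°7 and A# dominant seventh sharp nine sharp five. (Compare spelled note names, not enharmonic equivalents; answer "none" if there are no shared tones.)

G#

E#°7: E# G# B D
A# dominant seventh sharp nine sharp five: A# C## E## G# B##
Common to both → G#.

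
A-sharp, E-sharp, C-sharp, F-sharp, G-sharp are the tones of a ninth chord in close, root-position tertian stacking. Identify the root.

Stacking in thirds gives F-sharp – A-sharp – C-sharp – E-sharp – G-sharp, so F-sharp is the root — F-sharp major ninth.

F-sharp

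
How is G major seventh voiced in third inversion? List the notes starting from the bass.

F#  G  B  D

G major seventh = G–B–D–F#; third inversion → seventh (F#) lowest.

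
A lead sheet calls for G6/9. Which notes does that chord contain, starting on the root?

G, B, D, E, A

Root G, quality six-nine:
Root: G
Major 3rd (3rd): B
Perfect 5th (5th): D
Major 6th (6th): E
Major 9th (9th): A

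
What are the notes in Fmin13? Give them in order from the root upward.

F, Ab, C, Eb, G, Bb, D

Fmin13 is a minor thirteenth built on F.
F — root
Ab — minor 3rd
C — perfect 5th
Eb — minor 7th
G — major 9th
Bb — perfect 11th
D — major 13th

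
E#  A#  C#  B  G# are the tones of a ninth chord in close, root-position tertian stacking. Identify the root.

Stacking in thirds gives A# – C# – E# – G# – B, so A# is the root — A# minor seventh flat nine.

A#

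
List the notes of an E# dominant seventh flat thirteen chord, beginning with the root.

E# dominant seventh flat thirteen is a dominant seventh flat thirteen built on E♯.
- root: E♯
- major 3rd: G𝄪
- perfect 5th: B♯
- minor 7th: D♯
- minor 13th: C♯

E♯  G𝄪  B♯  D♯  C♯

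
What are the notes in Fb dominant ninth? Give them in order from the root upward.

Fb dominant ninth: dominant ninth on F♭.
- root: F♭
- major 3rd: A♭
- perfect 5th: C♭
- minor 7th: E𝄫
- major 9th: G♭

F♭ A♭ C♭ E𝄫 G♭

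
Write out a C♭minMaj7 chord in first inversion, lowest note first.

Ebb, Gb, Bb, Cb

C♭minMaj7 = Cb–Ebb–Gb–Bb; first inversion → third (Ebb) lowest.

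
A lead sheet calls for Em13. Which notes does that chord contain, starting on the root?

Root E, quality minor thirteenth:
E — root
G — minor 3rd
B — perfect 5th
D — minor 7th
F♯ — major 9th
A — perfect 11th
C♯ — major 13th

E G B D F♯ A C♯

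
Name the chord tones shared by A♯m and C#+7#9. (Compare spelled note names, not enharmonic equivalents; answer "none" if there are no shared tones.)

C#  E#

A♯m = A#, C#, E#.
C#+7#9 = C#, E#, G##, B, D##.
Shared: C#, E#.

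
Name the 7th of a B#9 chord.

Root of B#9 = B♯. The 7th is a minor 7th: B♯ up a minor 7th → A♯.

A♯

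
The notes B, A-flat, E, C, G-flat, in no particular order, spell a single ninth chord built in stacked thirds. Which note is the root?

A-flat

Arranged so that each adjacent pair is a third by letter name: A-flat – C – E – G-flat – B.
The bottom of that stack, A-flat, is the root (this is A-flat dominant seventh sharp nine sharp five).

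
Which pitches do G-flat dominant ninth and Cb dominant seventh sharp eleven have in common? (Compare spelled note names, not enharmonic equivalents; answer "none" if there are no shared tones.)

G-flat dominant ninth = G-flat, B-flat, D-flat, F-flat, A-flat.
Cb dominant seventh sharp eleven = C-flat, E-flat, G-flat, B-double-flat, F.
Shared: G-flat.

G-flat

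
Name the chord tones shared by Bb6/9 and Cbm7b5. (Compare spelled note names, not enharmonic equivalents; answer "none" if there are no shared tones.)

none

Bb6/9: Bb D F G C
Cbm7b5: Cb Ebb Gbb Bbb
Common to both → none.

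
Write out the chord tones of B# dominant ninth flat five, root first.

B-sharp  D-double-sharp  F-sharp  A-sharp  C-double-sharp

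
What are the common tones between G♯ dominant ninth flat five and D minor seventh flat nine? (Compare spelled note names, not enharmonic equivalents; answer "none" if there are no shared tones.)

D

G♯ dominant ninth flat five = G-sharp, B-sharp, D, F-sharp, A-sharp.
D minor seventh flat nine = D, F, A, C, E-flat.
Shared: D.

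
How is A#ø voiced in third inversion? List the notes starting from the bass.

G♯ A♯ C♯ E

In root position, A#ø is A♯–C♯–E–G♯.
Third inversion puts the seventh (G♯) in the bass.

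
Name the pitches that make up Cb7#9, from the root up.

Cb, Eb, Gb, Bbb, D

Cb7#9 is a dominant seventh sharp nine built on Cb.
- root: Cb
- major 3rd: Eb
- perfect 5th: Gb
- minor 7th: Bbb
- augmented 9th: D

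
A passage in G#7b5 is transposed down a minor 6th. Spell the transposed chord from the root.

B♯ – D𝄪 – F♯ – A♯

A minor 6th down from G♯ is B♯, so the new chord is B♯ dominant seventh flat five.
- root: B♯
- major 3rd: D𝄪
- diminished 5th: F♯
- minor 7th: A♯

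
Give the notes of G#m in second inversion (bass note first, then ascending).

In root position, G#m is G♯–B–D♯.
Second inversion puts the fifth (D♯) in the bass.

D♯, G♯, B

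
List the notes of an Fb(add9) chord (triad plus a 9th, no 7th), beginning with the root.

F♭ A♭ C♭ G♭

Root F♭, quality added-ninth:
Root: F♭
Major 3rd (3rd): A♭
Perfect 5th (5th): C♭
Major 9th (9th): G♭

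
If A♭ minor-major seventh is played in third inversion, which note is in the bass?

A♭ minor-major seventh in root position is A-flat–C-flat–E-flat–G.
Third inversion places the seventh in the bass, which is G.

G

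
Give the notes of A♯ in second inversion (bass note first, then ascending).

In root position, A♯ is A#–C##–E#.
Second inversion puts the fifth (E#) in the bass.

E# A# C##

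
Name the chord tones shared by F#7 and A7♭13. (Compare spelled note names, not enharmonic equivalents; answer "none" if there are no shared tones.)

C#, E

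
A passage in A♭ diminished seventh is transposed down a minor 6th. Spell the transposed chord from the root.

A minor 6th down from Ab is C, so the new chord is C diminished seventh.
C — root
Eb — minor 3rd
Gb — diminished 5th
Bbb — diminished 7th

C, Eb, Gb, Bbb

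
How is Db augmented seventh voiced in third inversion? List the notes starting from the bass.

C♭ D♭ F A

In root position, Db augmented seventh is D♭–F–A–C♭.
Third inversion puts the seventh (C♭) in the bass.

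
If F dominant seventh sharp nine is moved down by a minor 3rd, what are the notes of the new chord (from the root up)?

Transposed root: F → D (minor 3rd down). So we spell D dominant seventh sharp nine:
root → D
3rd (major 3rd) → F#
5th (perfect 5th) → A
7th (minor 7th) → C
9th (augmented 9th) → E#

D – F# – A – C – E#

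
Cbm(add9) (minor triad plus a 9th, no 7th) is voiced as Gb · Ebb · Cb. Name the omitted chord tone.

Cbm(add9) = Cb, Ebb, Gb, Db. The voicing lacks the 9th (major 9th), Db.

Db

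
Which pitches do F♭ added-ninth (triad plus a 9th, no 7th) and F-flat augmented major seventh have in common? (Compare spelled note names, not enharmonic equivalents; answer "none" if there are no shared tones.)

F-flat, A-flat

F♭ added-ninth = F-flat, A-flat, C-flat, G-flat.
F-flat augmented major seventh = F-flat, A-flat, C, E-flat.
Shared: F-flat, A-flat.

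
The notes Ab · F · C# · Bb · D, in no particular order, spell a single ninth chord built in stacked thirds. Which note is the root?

Bb

Stacking in thirds gives Bb – D – F – Ab – C#, so Bb is the root — Bb dominant seventh sharp nine.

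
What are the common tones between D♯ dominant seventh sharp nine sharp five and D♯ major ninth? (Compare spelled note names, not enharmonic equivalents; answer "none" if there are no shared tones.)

D-sharp  F-double-sharp

D♯ dominant seventh sharp nine sharp five: D-sharp F-double-sharp A-double-sharp C-sharp E-double-sharp
D♯ major ninth: D-sharp F-double-sharp A-sharp C-double-sharp E-sharp
Common to both → D-sharp, F-double-sharp.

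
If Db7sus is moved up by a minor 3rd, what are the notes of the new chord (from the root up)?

F♭, B𝄫, C♭, E𝄫

A minor 3rd up from D♭ is F♭, so the new chord is F♭ dominant seventh suspended fourth.
Root: F♭
Perfect 4th (4th): B𝄫
Perfect 5th (5th): C♭
Minor 7th (7th): E𝄫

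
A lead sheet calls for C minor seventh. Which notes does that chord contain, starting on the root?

Root C, quality minor seventh:
Root: C
Minor 3rd (3rd): E-flat
Perfect 5th (5th): G
Minor 7th (7th): B-flat

C E-flat G B-flat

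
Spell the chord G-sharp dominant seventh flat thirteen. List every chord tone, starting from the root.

G-sharp – B-sharp – D-sharp – F-sharp – E

G-sharp dominant seventh flat thirteen is a dominant seventh flat thirteen built on G-sharp.
Root: G-sharp
Major 3rd (3rd): B-sharp
Perfect 5th (5th): D-sharp
Minor 7th (7th): F-sharp
Minor 13th (13th): E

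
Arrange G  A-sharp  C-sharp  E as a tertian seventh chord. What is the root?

A-sharp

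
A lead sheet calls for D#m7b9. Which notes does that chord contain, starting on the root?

D# F# A# C# E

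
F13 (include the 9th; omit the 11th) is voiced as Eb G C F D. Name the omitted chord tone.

The full F13 chord is F, A, C, Eb, G, D.
Comparing with the voicing, the major 3rd (3rd) — A — is absent.

A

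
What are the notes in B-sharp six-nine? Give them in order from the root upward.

B-sharp six-nine is a six-nine built on B-sharp.
- root: B-sharp
- major 3rd: D-double-sharp
- perfect 5th: F-double-sharp
- major 6th: G-double-sharp
- major 9th: C-double-sharp

B-sharp, D-double-sharp, F-double-sharp, G-double-sharp, C-double-sharp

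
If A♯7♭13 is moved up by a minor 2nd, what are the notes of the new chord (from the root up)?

B – D# – F# – A – G

A minor 2nd up from A# is B, so the new chord is B dominant seventh flat thirteen.
- root: B
- major 3rd: D#
- perfect 5th: F#
- minor 7th: A
- minor 13th: G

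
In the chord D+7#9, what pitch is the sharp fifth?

A♯

Root of D+7#9 = D. The 5th is an augmented 5th: D up an augmented 5th → A♯.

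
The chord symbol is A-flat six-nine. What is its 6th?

A-flat six-nine is built on Ab; its 6th is a major 6th above the root.
A sixth above A uses the letter F, and the major 6th above Ab is F.

F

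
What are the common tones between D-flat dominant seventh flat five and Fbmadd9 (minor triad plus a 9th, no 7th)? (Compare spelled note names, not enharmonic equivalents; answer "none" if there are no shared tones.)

D-flat dominant seventh flat five: Db F Abb Cb
Fbmadd9: Fb Abb Cb Gb
Common to both → Abb, Cb.

Abb, Cb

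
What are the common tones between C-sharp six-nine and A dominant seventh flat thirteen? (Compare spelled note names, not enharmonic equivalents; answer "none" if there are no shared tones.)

C-sharp six-nine = C-sharp, E-sharp, G-sharp, A-sharp, D-sharp.
A dominant seventh flat thirteen = A, C-sharp, E, G, F.
Shared: C-sharp.

C-sharp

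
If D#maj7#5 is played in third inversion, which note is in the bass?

C##

D#maj7#5 in root position is D#–F##–A##–C##.
Third inversion places the seventh in the bass, which is C##.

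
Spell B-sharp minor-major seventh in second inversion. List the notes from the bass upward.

In root position, B-sharp minor-major seventh is B#–D#–F##–A##.
Second inversion puts the fifth (F##) in the bass.

F## – A## – B# – D#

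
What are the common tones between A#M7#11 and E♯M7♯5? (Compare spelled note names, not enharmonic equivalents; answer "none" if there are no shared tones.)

A#M7#11 = A#, C##, E#, G##, D##.
E♯M7♯5 = E#, G##, B##, D##.
Shared: E#, G##, D##.

E# G## D##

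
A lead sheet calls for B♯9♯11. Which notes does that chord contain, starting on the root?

B♯9♯11 is a dominant ninth sharp eleven built on B#.
root → B#
3rd (major 3rd) → D##
5th (perfect 5th) → F##
7th (minor 7th) → A#
9th (major 9th) → C##
11th (augmented 11th) → E##

B#, D##, F##, A#, C##, E##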